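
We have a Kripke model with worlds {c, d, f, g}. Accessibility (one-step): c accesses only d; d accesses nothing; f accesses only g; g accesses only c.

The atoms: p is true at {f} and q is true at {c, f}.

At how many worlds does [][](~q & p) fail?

2

c: successors {d}; [](~q & p) there: d:T. ✓
d: no successors, so [][](~q & p) holds vacuously. ✓
f: successors {g}; [](~q & p) there: g:F. ✗
g: successors {c}; [](~q & p) there: c:F. ✗
Satisfying worlds: {c, d}.
So [][](~q & p) fails at the other 2 worlds.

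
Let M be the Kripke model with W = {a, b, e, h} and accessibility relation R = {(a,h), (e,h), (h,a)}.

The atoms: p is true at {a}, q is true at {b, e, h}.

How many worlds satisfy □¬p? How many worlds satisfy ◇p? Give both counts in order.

3 and 1

For □¬p:
a: successors {h}; ¬p there: h:T. ✓
b: no successors, so □¬p holds vacuously. ✓
e: successors {h}; ¬p there: h:T. ✓
h: successors {a}; ¬p there: a:F. ✗
— 3 worlds.
For ◇p:
a: successors {h}; p there: h:F. ✗
b: no successors, so ◇p fails. ✗
e: successors {h}; p there: h:F. ✗
h: successors {a}; p there: a:T. ✓
— 1 world.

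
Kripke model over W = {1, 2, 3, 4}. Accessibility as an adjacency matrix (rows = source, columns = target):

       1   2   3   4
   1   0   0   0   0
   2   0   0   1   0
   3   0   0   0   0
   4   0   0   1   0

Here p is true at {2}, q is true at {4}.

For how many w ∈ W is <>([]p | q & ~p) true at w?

1: no successors, so <>([]p | q & ~p) fails. ✗
2: successors {3}; []p | q & ~p there: 3:T. ✓
3: no successors, so <>([]p | q & ~p) fails. ✗
4: successors {3}; []p | q & ~p there: 3:T. ✓
Satisfying worlds: {2, 4}.

2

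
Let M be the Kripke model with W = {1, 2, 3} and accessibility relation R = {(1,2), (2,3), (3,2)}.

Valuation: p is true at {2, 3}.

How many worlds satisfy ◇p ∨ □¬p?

3

1: ◇p is T, □¬p is F. ✓
2: ◇p is T, □¬p is F. ✓
3: ◇p is T, □¬p is F. ✓
Satisfying worlds: {1, 2, 3}.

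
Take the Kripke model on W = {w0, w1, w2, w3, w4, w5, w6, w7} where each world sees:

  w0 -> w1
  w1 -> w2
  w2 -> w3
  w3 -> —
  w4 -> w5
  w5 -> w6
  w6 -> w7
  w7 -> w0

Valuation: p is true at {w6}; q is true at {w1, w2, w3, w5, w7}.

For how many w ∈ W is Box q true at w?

w0: successors {w1}; q there: w1:T. ✓
w1: successors {w2}; q there: w2:T. ✓
w2: successors {w3}; q there: w3:T. ✓
w3: no successors, so Box q holds vacuously. ✓
w4: successors {w5}; q there: w5:T. ✓
w5: successors {w6}; q there: w6:F. ✗
w6: successors {w7}; q there: w7:T. ✓
w7: successors {w0}; q there: w0:F. ✗
Satisfying worlds: {w0, w1, w2, w3, w4, w6}.

6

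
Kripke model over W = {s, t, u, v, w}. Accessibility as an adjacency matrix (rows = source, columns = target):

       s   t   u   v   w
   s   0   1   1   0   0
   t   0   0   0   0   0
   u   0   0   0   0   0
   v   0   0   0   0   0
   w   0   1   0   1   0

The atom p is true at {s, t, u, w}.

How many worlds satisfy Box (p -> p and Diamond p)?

3

s: successors {t, u}; p -> p and Diamond p there: t:F, u:F. ✗
t: no successors, so Box (p -> p and Diamond p) holds vacuously. ✓
u: no successors, so Box (p -> p and Diamond p) holds vacuously. ✓
v: no successors, so Box (p -> p and Diamond p) holds vacuously. ✓
w: successors {t, v}; p -> p and Diamond p there: t:F, v:T. ✗
Satisfying worlds: {t, u, v}.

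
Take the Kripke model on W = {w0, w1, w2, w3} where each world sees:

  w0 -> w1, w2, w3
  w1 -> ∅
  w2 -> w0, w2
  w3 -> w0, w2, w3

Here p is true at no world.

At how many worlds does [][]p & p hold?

w0: [][]p is F, p is F. ✗
w1: [][]p is T, p is F. ✗
w2: [][]p is F, p is F. ✗
w3: [][]p is F, p is F. ✗
Satisfying worlds: ∅.

0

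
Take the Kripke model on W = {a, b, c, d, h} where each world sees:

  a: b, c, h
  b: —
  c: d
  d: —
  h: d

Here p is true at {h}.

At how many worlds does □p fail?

a: successors {b, c, h}; p there: b:F, c:F, h:T. ✗
b: no successors, so □p holds vacuously. ✓
c: successors {d}; p there: d:F. ✗
d: no successors, so □p holds vacuously. ✓
h: successors {d}; p there: d:F. ✗
Satisfying worlds: {b, d}.
So □p fails at the other 3 worlds.

3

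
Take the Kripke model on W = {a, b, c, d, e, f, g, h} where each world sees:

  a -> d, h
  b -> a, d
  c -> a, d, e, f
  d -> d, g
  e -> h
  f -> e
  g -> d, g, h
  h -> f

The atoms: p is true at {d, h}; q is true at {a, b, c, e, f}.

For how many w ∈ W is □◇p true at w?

a: successors {d, h}; ◇p there: d:T, h:F. ✗
b: successors {a, d}; ◇p there: a:T, d:T. ✓
c: successors {a, d, e, f}; ◇p there: a:T, d:T, e:T, f:F. ✗
d: successors {d, g}; ◇p there: d:T, g:T. ✓
e: successors {h}; ◇p there: h:F. ✗
f: successors {e}; ◇p there: e:T. ✓
g: successors {d, g, h}; ◇p there: d:T, g:T, h:F. ✗
h: successors {f}; ◇p there: f:F. ✗
Satisfying worlds: {b, d, f}.

3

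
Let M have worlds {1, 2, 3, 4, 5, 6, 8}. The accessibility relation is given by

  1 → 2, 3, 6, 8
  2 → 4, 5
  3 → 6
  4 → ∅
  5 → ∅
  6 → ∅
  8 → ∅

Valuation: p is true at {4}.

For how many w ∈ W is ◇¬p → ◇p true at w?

1: ◇¬p is T, ◇p is F. ✗
2: ◇¬p is T, ◇p is T. ✓
3: ◇¬p is T, ◇p is F. ✗
4: ◇¬p is F, ◇p is F. ✓
5: ◇¬p is F, ◇p is F. ✓
6: ◇¬p is F, ◇p is F. ✓
8: ◇¬p is F, ◇p is F. ✓
Satisfying worlds: {2, 4, 5, 6, 8}.

5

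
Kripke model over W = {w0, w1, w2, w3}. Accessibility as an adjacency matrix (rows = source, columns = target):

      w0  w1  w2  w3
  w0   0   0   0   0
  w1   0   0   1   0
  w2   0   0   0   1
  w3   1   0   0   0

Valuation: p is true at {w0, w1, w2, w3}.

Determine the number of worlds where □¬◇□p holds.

w0: no successors, so □¬◇□p holds vacuously. ✓
w1: successors {w2}; ¬◇□p there: w2:F. ✗
w2: successors {w3}; ¬◇□p there: w3:F. ✗
w3: successors {w0}; ¬◇□p there: w0:T. ✓
Satisfying worlds: {w0, w3}.

2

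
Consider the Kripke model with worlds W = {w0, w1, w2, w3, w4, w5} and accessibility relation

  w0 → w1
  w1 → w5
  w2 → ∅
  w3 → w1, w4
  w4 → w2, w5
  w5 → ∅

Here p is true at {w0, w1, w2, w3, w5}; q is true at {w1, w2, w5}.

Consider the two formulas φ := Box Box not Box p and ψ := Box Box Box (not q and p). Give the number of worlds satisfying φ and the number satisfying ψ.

For Box Box not Box p:
w0: successors {w1}; Box not Box p there: w1:F. ✗
w1: successors {w5}; Box not Box p there: w5:T. ✓
w2: no successors, so Box Box not Box p holds vacuously. ✓
w3: successors {w1, w4}; Box not Box p there: w1:F, w4:F. ✗
w4: successors {w2, w5}; Box not Box p there: w2:T, w5:T. ✓
w5: no successors, so Box Box not Box p holds vacuously. ✓
— 4 worlds.
For Box Box Box (not q and p):
w0: successors {w1}; Box Box (not q and p) there: w1:T. ✓
w1: successors {w5}; Box Box (not q and p) there: w5:T. ✓
w2: no successors, so Box Box Box (not q and p) holds vacuously. ✓
w3: successors {w1, w4}; Box Box (not q and p) there: w1:T, w4:T. ✓
w4: successors {w2, w5}; Box Box (not q and p) there: w2:T, w5:T. ✓
w5: no successors, so Box Box Box (not q and p) holds vacuously. ✓
— 6 worlds.

4 and 6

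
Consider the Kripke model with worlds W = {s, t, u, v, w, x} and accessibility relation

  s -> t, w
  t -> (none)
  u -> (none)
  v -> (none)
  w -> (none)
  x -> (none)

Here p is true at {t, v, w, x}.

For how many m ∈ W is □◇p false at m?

s: successors {t, w}; ◇p there: t:F, w:F. ✗
t: no successors, so □◇p holds vacuously. ✓
u: no successors, so □◇p holds vacuously. ✓
v: no successors, so □◇p holds vacuously. ✓
w: no successors, so □◇p holds vacuously. ✓
x: no successors, so □◇p holds vacuously. ✓
Satisfying worlds: {t, u, v, w, x}.
So □◇p fails at the other 1 world.

1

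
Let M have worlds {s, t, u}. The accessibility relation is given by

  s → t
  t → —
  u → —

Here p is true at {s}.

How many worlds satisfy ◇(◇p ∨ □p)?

1

s: successors {t}; ◇p ∨ □p there: t:T. ✓
t: no successors, so ◇(◇p ∨ □p) fails. ✗
u: no successors, so ◇(◇p ∨ □p) fails. ✗
Satisfying worlds: {s}.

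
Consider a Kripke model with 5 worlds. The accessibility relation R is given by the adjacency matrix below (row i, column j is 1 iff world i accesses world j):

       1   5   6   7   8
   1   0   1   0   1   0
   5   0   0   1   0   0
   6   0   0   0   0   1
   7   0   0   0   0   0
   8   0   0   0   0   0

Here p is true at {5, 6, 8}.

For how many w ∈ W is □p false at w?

1

1: successors {5, 7}; p there: 5:T, 7:F. ✗
5: successors {6}; p there: 6:T. ✓
6: successors {8}; p there: 8:T. ✓
7: no successors, so □p holds vacuously. ✓
8: no successors, so □p holds vacuously. ✓
Satisfying worlds: {5, 6, 7, 8}.
So □p fails at the other 1 world.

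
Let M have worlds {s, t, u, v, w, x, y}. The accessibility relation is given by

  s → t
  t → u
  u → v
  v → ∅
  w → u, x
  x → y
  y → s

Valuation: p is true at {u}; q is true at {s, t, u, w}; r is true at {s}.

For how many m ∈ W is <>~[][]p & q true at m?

2

s: <>~[][]p is T, q is T. ✓
t: <>~[][]p is F, q is T. ✗
u: <>~[][]p is F, q is T. ✗
v: <>~[][]p is F, q is F. ✗
w: <>~[][]p is T, q is T. ✓
x: <>~[][]p is T, q is F. ✗
y: <>~[][]p is F, q is F. ✗
Satisfying worlds: {s, w}.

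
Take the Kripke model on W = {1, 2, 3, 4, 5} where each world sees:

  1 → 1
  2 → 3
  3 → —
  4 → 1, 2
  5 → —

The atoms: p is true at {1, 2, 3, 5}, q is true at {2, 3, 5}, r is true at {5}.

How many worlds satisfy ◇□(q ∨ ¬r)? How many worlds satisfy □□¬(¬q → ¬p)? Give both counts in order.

For ◇□(q ∨ ¬r):
1: successors {1}; □(q ∨ ¬r) there: 1:T. ✓
2: successors {3}; □(q ∨ ¬r) there: 3:T. ✓
3: no successors, so ◇□(q ∨ ¬r) fails. ✗
4: successors {1, 2}; □(q ∨ ¬r) there: 1:T, 2:T. ✓
5: no successors, so ◇□(q ∨ ¬r) fails. ✗
— 3 worlds.
For □□¬(¬q → ¬p):
1: successors {1}; □¬(¬q → ¬p) there: 1:T. ✓
2: successors {3}; □¬(¬q → ¬p) there: 3:T. ✓
3: no successors, so □□¬(¬q → ¬p) holds vacuously. ✓
4: successors {1, 2}; □¬(¬q → ¬p) there: 1:T, 2:F. ✗
5: no successors, so □□¬(¬q → ¬p) holds vacuously. ✓
— 4 worlds.

3 and 4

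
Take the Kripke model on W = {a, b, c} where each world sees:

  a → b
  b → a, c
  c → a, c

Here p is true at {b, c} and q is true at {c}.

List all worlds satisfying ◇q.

a: successors {b}; q there: b:F. ✗
b: successors {a, c}; q there: a:F, c:T. ✓
c: successors {a, c}; q there: a:F, c:T. ✓

{b, c}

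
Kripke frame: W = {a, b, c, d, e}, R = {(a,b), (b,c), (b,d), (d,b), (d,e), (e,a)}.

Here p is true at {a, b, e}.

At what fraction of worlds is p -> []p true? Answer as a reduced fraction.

4/5

a: p is T, []p is T. ✓
b: p is T, []p is F. ✗
c: p is F, []p is T. ✓
d: p is F, []p is T. ✓
e: p is T, []p is T. ✓
That's 4 of 5 worlds, so 4/5.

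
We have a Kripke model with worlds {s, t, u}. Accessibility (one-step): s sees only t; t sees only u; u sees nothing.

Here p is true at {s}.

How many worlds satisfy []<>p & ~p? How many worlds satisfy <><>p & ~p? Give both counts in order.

1 and 0

For []<>p & ~p:
s: []<>p is F, ~p is F. ✗
t: []<>p is F, ~p is T. ✗
u: []<>p is T, ~p is T. ✓
— 1 world.
For <><>p & ~p:
s: <><>p is F, ~p is F. ✗
t: <><>p is F, ~p is T. ✗
u: <><>p is F, ~p is T. ✗
— 0 worlds.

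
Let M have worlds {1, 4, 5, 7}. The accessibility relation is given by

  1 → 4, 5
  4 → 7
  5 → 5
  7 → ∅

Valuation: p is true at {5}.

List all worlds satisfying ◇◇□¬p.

1: successors {4, 5}; ◇□¬p there: 4:T, 5:F. ✓
4: successors {7}; ◇□¬p there: 7:F. ✗
5: successors {5}; ◇□¬p there: 5:F. ✗
7: no successors, so ◇◇□¬p fails. ✗

{1}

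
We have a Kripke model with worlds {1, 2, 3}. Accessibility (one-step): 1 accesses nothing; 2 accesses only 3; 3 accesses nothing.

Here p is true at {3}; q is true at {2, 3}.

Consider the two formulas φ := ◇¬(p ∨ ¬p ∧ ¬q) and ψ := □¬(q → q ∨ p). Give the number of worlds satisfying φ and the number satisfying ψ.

For ◇¬(p ∨ ¬p ∧ ¬q):
1: no successors, so ◇¬(p ∨ ¬p ∧ ¬q) fails. ✗
2: successors {3}; ¬(p ∨ ¬p ∧ ¬q) there: 3:F. ✗
3: no successors, so ◇¬(p ∨ ¬p ∧ ¬q) fails. ✗
— 0 worlds.
For □¬(q → q ∨ p):
1: no successors, so □¬(q → q ∨ p) holds vacuously. ✓
2: successors {3}; ¬(q → q ∨ p) there: 3:F. ✗
3: no successors, so □¬(q → q ∨ p) holds vacuously. ✓
— 2 worlds.

0 and 2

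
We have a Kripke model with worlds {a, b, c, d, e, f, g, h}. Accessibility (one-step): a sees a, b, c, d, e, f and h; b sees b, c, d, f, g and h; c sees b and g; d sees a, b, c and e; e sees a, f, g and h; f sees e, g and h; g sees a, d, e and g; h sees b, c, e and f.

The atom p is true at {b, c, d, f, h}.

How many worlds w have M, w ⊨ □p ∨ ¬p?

a: □p is F, ¬p is T. ✓
b: □p is F, ¬p is F. ✗
c: □p is F, ¬p is F. ✗
d: □p is F, ¬p is F. ✗
e: □p is F, ¬p is T. ✓
f: □p is F, ¬p is F. ✗
g: □p is F, ¬p is T. ✓
h: □p is F, ¬p is F. ✗
Satisfying worlds: {a, e, g}.

3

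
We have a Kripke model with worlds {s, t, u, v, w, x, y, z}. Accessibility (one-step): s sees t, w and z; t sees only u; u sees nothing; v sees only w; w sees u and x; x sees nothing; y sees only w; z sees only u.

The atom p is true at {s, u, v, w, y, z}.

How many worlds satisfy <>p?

s: successors {t, w, z}; p there: t:F, w:T, z:T. ✓
t: successors {u}; p there: u:T. ✓
u: no successors, so <>p fails. ✗
v: successors {w}; p there: w:T. ✓
w: successors {u, x}; p there: u:T, x:F. ✓
x: no successors, so <>p fails. ✗
y: successors {w}; p there: w:T. ✓
z: successors {u}; p there: u:T. ✓
Satisfying worlds: {s, t, v, w, y, z}.

6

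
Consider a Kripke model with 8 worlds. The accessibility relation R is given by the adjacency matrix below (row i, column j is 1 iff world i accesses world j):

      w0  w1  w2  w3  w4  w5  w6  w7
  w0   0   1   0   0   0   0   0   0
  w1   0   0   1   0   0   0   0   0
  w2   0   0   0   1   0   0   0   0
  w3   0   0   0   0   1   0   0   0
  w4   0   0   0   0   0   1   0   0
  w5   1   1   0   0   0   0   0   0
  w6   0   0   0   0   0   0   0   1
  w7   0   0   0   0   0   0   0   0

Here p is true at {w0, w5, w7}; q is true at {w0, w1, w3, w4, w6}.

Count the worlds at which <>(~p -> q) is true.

6

w0: successors {w1}; ~p -> q there: w1:T. ✓
w1: successors {w2}; ~p -> q there: w2:F. ✗
w2: successors {w3}; ~p -> q there: w3:T. ✓
w3: successors {w4}; ~p -> q there: w4:T. ✓
w4: successors {w5}; ~p -> q there: w5:T. ✓
w5: successors {w0, w1}; ~p -> q there: w0:T, w1:T. ✓
w6: successors {w7}; ~p -> q there: w7:T. ✓
w7: no successors, so <>(~p -> q) fails. ✗
Satisfying worlds: {w0, w2, w3, w4, w5, w6}.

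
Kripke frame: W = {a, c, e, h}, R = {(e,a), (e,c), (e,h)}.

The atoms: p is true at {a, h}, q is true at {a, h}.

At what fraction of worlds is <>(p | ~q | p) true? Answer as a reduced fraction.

a: no successors, so <>(p | ~q | p) fails. ✗
c: no successors, so <>(p | ~q | p) fails. ✗
e: successors {a, c, h}; p | ~q | p there: a:T, c:T, h:T. ✓
h: no successors, so <>(p | ~q | p) fails. ✗
That's 1 of 4 worlds, so 1/4.

1/4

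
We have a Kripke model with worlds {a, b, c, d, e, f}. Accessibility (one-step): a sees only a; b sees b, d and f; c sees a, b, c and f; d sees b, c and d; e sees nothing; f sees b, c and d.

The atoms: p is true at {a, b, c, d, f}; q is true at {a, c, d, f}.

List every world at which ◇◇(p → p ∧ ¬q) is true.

a: successors {a}; ◇(p → p ∧ ¬q) there: a:F. ✗
b: successors {b, d, f}; ◇(p → p ∧ ¬q) there: b:T, d:T, f:T. ✓
c: successors {a, b, c, f}; ◇(p → p ∧ ¬q) there: a:F, b:T, c:T, f:T. ✓
d: successors {b, c, d}; ◇(p → p ∧ ¬q) there: b:T, c:T, d:T. ✓
e: no successors, so ◇◇(p → p ∧ ¬q) fails. ✗
f: successors {b, c, d}; ◇(p → p ∧ ¬q) there: b:T, c:T, d:T. ✓

{b, c, d, f}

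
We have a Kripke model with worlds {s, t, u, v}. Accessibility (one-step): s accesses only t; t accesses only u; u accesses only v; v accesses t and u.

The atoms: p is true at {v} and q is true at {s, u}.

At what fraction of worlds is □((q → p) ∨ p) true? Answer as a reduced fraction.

s: successors {t}; (q → p) ∨ p there: t:T. ✓
t: successors {u}; (q → p) ∨ p there: u:F. ✗
u: successors {v}; (q → p) ∨ p there: v:T. ✓
v: successors {t, u}; (q → p) ∨ p there: t:T, u:F. ✗
That's 2 of 4 worlds, so 2/4 = 1/2.

1/2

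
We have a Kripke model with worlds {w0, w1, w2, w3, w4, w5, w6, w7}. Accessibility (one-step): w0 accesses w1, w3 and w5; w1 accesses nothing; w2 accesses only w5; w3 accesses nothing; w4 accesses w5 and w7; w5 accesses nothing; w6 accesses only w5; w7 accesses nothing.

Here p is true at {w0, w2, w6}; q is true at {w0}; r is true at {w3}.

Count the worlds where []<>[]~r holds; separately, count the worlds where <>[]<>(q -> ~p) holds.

For []<>[]~r:
w0: successors {w1, w3, w5}; <>[]~r there: w1:F, w3:F, w5:F. ✗
w1: no successors, so []<>[]~r holds vacuously. ✓
w2: successors {w5}; <>[]~r there: w5:F. ✗
w3: no successors, so []<>[]~r holds vacuously. ✓
w4: successors {w5, w7}; <>[]~r there: w5:F, w7:F. ✗
w5: no successors, so []<>[]~r holds vacuously. ✓
w6: successors {w5}; <>[]~r there: w5:F. ✗
w7: no successors, so []<>[]~r holds vacuously. ✓
— 4 worlds.
For <>[]<>(q -> ~p):
w0: successors {w1, w3, w5}; []<>(q -> ~p) there: w1:T, w3:T, w5:T. ✓
w1: no successors, so <>[]<>(q -> ~p) fails. ✗
w2: successors {w5}; []<>(q -> ~p) there: w5:T. ✓
w3: no successors, so <>[]<>(q -> ~p) fails. ✗
w4: successors {w5, w7}; []<>(q -> ~p) there: w5:T, w7:T. ✓
w5: no successors, so <>[]<>(q -> ~p) fails. ✗
w6: successors {w5}; []<>(q -> ~p) there: w5:T. ✓
w7: no successors, so <>[]<>(q -> ~p) fails. ✗
— 4 worlds.

4 and 4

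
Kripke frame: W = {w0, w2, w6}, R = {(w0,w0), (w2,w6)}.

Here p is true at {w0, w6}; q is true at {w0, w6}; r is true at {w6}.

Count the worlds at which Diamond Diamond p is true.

w0: successors {w0}; Diamond p there: w0:T. ✓
w2: successors {w6}; Diamond p there: w6:F. ✗
w6: no successors, so Diamond Diamond p fails. ✗
Satisfying worlds: {w0}.

1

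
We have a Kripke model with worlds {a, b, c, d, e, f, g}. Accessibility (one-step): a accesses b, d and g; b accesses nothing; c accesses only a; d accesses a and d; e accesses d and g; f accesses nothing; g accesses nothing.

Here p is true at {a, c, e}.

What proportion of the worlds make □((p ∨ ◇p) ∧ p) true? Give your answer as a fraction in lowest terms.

4/7

a: successors {b, d, g}; (p ∨ ◇p) ∧ p there: b:F, d:F, g:F. ✗
b: no successors, so □((p ∨ ◇p) ∧ p) holds vacuously. ✓
c: successors {a}; (p ∨ ◇p) ∧ p there: a:T. ✓
d: successors {a, d}; (p ∨ ◇p) ∧ p there: a:T, d:F. ✗
e: successors {d, g}; (p ∨ ◇p) ∧ p there: d:F, g:F. ✗
f: no successors, so □((p ∨ ◇p) ∧ p) holds vacuously. ✓
g: no successors, so □((p ∨ ◇p) ∧ p) holds vacuously. ✓
That's 4 of 7 worlds, so 4/7.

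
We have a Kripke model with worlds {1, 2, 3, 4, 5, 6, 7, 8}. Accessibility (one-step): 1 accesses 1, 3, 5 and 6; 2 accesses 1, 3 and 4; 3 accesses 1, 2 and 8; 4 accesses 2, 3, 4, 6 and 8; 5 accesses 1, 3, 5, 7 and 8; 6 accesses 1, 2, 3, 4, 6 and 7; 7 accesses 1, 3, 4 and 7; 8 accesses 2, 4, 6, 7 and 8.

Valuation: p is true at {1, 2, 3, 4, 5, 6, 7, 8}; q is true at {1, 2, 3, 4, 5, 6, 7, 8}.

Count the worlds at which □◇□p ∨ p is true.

1: □◇□p is T, p is T. ✓
2: □◇□p is T, p is T. ✓
3: □◇□p is T, p is T. ✓
4: □◇□p is T, p is T. ✓
5: □◇□p is T, p is T. ✓
6: □◇□p is T, p is T. ✓
7: □◇□p is T, p is T. ✓
8: □◇□p is T, p is T. ✓
Satisfying worlds: {1, 2, 3, 4, 5, 6, 7, 8}.

8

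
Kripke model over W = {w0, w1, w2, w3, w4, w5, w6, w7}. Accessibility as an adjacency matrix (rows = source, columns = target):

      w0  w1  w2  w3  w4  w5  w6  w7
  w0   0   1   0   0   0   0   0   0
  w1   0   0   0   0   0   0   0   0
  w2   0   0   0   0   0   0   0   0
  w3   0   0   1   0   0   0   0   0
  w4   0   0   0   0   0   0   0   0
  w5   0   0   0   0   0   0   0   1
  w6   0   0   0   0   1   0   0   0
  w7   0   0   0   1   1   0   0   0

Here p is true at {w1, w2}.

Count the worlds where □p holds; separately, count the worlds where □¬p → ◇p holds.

For □p:
w0: successors {w1}; p there: w1:T. ✓
w1: no successors, so □p holds vacuously. ✓
w2: no successors, so □p holds vacuously. ✓
w3: successors {w2}; p there: w2:T. ✓
w4: no successors, so □p holds vacuously. ✓
w5: successors {w7}; p there: w7:F. ✗
w6: successors {w4}; p there: w4:F. ✗
w7: successors {w3, w4}; p there: w3:F, w4:F. ✗
— 5 worlds.
For □¬p → ◇p:
w0: □¬p is F, ◇p is T. ✓
w1: □¬p is T, ◇p is F. ✗
w2: □¬p is T, ◇p is F. ✗
w3: □¬p is F, ◇p is T. ✓
w4: □¬p is T, ◇p is F. ✗
w5: □¬p is T, ◇p is F. ✗
w6: □¬p is T, ◇p is F. ✗
w7: □¬p is T, ◇p is F. ✗
— 2 worlds.

5 and 2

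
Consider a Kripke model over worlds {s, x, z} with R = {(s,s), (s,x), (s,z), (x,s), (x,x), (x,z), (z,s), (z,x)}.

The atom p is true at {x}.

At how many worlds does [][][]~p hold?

s: successors {s, x, z}; [][]~p there: s:F, x:F, z:F. ✗
x: successors {s, x, z}; [][]~p there: s:F, x:F, z:F. ✗
z: successors {s, x}; [][]~p there: s:F, x:F. ✗
Satisfying worlds: ∅.

0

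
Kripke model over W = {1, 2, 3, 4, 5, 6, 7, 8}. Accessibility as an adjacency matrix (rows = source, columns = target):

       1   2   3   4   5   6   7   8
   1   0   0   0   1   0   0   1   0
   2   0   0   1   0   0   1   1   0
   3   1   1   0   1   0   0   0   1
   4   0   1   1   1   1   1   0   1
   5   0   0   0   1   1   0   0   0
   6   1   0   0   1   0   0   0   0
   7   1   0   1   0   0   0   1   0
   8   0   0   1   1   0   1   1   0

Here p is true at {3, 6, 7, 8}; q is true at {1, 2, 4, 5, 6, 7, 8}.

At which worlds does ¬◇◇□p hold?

∅

1: ◇◇□p is T. ✗
2: ◇◇□p is T. ✗
3: ◇◇□p is T. ✗
4: ◇◇□p is T. ✗
5: ◇◇□p is T. ✗
6: ◇◇□p is T. ✗
7: ◇◇□p is T. ✗
8: ◇◇□p is T. ✗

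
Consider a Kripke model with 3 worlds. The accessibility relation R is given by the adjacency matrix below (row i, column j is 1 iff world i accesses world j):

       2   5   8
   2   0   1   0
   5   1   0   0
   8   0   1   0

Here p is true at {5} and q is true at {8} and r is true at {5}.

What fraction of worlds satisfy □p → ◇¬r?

1/3

2: □p is T, ◇¬r is F. ✗
5: □p is F, ◇¬r is T. ✓
8: □p is T, ◇¬r is F. ✗
That's 1 of 3 worlds, so 1/3.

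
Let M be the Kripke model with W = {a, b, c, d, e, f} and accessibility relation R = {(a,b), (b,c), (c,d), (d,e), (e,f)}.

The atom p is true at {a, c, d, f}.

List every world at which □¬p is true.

a: successors {b}; ¬p there: b:T. ✓
b: successors {c}; ¬p there: c:F. ✗
c: successors {d}; ¬p there: d:F. ✗
d: successors {e}; ¬p there: e:T. ✓
e: successors {f}; ¬p there: f:F. ✗
f: no successors, so □¬p holds vacuously. ✓

{a, d, f}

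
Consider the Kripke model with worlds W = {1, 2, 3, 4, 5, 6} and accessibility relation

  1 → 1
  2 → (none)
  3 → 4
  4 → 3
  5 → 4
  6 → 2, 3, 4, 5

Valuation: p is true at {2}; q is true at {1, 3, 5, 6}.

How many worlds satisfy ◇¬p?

1: successors {1}; ¬p there: 1:T. ✓
2: no successors, so ◇¬p fails. ✗
3: successors {4}; ¬p there: 4:T. ✓
4: successors {3}; ¬p there: 3:T. ✓
5: successors {4}; ¬p there: 4:T. ✓
6: successors {2, 3, 4, 5}; ¬p there: 2:F, 3:T, 4:T, 5:T. ✓
Satisfying worlds: {1, 3, 4, 5, 6}.

5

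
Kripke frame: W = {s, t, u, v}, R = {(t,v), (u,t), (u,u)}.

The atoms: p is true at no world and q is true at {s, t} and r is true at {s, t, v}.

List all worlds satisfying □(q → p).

s: no successors, so □(q → p) holds vacuously. ✓
t: successors {v}; q → p there: v:T. ✓
u: successors {t, u}; q → p there: t:F, u:T. ✗
v: no successors, so □(q → p) holds vacuously. ✓

{s, t, v}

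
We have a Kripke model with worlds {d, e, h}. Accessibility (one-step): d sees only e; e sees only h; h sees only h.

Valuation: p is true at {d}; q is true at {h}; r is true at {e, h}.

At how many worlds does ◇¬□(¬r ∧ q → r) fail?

3

d: successors {e}; ¬□(¬r ∧ q → r) there: e:F. ✗
e: successors {h}; ¬□(¬r ∧ q → r) there: h:F. ✗
h: successors {h}; ¬□(¬r ∧ q → r) there: h:F. ✗
Satisfying worlds: ∅.
So ◇¬□(¬r ∧ q → r) fails at the other 3 worlds.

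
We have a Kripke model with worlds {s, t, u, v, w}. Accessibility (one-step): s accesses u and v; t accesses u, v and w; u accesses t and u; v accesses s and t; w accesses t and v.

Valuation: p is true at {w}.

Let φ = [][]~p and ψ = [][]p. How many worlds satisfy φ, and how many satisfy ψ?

For [][]~p:
s: successors {u, v}; []~p there: u:T, v:T. ✓
t: successors {u, v, w}; []~p there: u:T, v:T, w:T. ✓
u: successors {t, u}; []~p there: t:F, u:T. ✗
v: successors {s, t}; []~p there: s:T, t:F. ✗
w: successors {t, v}; []~p there: t:F, v:T. ✗
— 2 worlds.
For [][]p:
s: successors {u, v}; []p there: u:F, v:F. ✗
t: successors {u, v, w}; []p there: u:F, v:F, w:F. ✗
u: successors {t, u}; []p there: t:F, u:F. ✗
v: successors {s, t}; []p there: s:F, t:F. ✗
w: successors {t, v}; []p there: t:F, v:F. ✗
— 0 worlds.

2 and 0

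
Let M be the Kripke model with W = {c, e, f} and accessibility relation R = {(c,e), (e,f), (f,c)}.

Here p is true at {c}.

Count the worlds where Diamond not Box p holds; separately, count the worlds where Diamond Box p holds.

2 and 1

For Diamond not Box p:
c: successors {e}; not Box p there: e:T. ✓
e: successors {f}; not Box p there: f:F. ✗
f: successors {c}; not Box p there: c:T. ✓
— 2 worlds.
For Diamond Box p:
c: successors {e}; Box p there: e:F. ✗
e: successors {f}; Box p there: f:T. ✓
f: successors {c}; Box p there: c:F. ✗
— 1 world.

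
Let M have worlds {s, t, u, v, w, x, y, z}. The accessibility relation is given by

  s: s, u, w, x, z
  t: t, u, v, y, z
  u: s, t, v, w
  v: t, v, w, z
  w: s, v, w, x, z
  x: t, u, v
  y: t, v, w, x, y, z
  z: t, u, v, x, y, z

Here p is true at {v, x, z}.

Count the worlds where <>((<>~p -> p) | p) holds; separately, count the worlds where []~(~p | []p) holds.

For <>((<>~p -> p) | p):
s: successors {s, u, w, x, z}; (<>~p -> p) | p there: s:F, u:F, w:F, x:T, z:T. ✓
t: successors {t, u, v, y, z}; (<>~p -> p) | p there: t:F, u:F, v:T, y:F, z:T. ✓
u: successors {s, t, v, w}; (<>~p -> p) | p there: s:F, t:F, v:T, w:F. ✓
v: successors {t, v, w, z}; (<>~p -> p) | p there: t:F, v:T, w:F, z:T. ✓
w: successors {s, v, w, x, z}; (<>~p -> p) | p there: s:F, v:T, w:F, x:T, z:T. ✓
x: successors {t, u, v}; (<>~p -> p) | p there: t:F, u:F, v:T. ✓
y: successors {t, v, w, x, y, z}; (<>~p -> p) | p there: t:F, v:T, w:F, x:T, y:F, z:T. ✓
z: successors {t, u, v, x, y, z}; (<>~p -> p) | p there: t:F, u:F, v:T, x:T, y:F, z:T. ✓
— 8 worlds.
For []~(~p | []p):
s: successors {s, u, w, x, z}; ~(~p | []p) there: s:F, u:F, w:F, x:T, z:T. ✗
t: successors {t, u, v, y, z}; ~(~p | []p) there: t:F, u:F, v:T, y:F, z:T. ✗
u: successors {s, t, v, w}; ~(~p | []p) there: s:F, t:F, v:T, w:F. ✗
v: successors {t, v, w, z}; ~(~p | []p) there: t:F, v:T, w:F, z:T. ✗
w: successors {s, v, w, x, z}; ~(~p | []p) there: s:F, v:T, w:F, x:T, z:T. ✗
x: successors {t, u, v}; ~(~p | []p) there: t:F, u:F, v:T. ✗
y: successors {t, v, w, x, y, z}; ~(~p | []p) there: t:F, v:T, w:F, x:T, y:F, z:T. ✗
z: successors {t, u, v, x, y, z}; ~(~p | []p) there: t:F, u:F, v:T, x:T, y:F, z:T. ✗
— 0 worlds.

8 and 0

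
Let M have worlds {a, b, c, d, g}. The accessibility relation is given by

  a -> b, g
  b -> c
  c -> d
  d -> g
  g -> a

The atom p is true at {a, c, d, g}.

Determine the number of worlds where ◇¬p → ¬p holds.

4

a: ◇¬p is T, ¬p is F. ✗
b: ◇¬p is F, ¬p is T. ✓
c: ◇¬p is F, ¬p is F. ✓
d: ◇¬p is F, ¬p is F. ✓
g: ◇¬p is F, ¬p is F. ✓
Satisfying worlds: {b, c, d, g}.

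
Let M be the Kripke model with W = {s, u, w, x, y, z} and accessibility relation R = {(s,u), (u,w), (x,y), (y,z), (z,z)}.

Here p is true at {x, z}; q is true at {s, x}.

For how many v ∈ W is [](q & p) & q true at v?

s: [](q & p) is F, q is T. ✗
u: [](q & p) is F, q is F. ✗
w: [](q & p) is T, q is F. ✗
x: [](q & p) is F, q is T. ✗
y: [](q & p) is F, q is F. ✗
z: [](q & p) is F, q is F. ✗
Satisfying worlds: ∅.

0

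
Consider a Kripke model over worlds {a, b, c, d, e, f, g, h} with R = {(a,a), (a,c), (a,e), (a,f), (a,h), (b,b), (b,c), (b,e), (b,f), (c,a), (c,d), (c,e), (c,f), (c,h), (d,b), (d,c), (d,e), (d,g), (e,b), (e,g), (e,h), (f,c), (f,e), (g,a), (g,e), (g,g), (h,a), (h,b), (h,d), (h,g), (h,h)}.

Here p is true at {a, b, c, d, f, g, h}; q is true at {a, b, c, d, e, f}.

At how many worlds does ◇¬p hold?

a: successors {a, c, e, f, h}; ¬p there: a:F, c:F, e:T, f:F, h:F. ✓
b: successors {b, c, e, f}; ¬p there: b:F, c:F, e:T, f:F. ✓
c: successors {a, d, e, f, h}; ¬p there: a:F, d:F, e:T, f:F, h:F. ✓
d: successors {b, c, e, g}; ¬p there: b:F, c:F, e:T, g:F. ✓
e: successors {b, g, h}; ¬p there: b:F, g:F, h:F. ✗
f: successors {c, e}; ¬p there: c:F, e:T. ✓
g: successors {a, e, g}; ¬p there: a:F, e:T, g:F. ✓
h: successors {a, b, d, g, h}; ¬p there: a:F, b:F, d:F, g:F, h:F. ✗
Satisfying worlds: {a, b, c, d, f, g}.

6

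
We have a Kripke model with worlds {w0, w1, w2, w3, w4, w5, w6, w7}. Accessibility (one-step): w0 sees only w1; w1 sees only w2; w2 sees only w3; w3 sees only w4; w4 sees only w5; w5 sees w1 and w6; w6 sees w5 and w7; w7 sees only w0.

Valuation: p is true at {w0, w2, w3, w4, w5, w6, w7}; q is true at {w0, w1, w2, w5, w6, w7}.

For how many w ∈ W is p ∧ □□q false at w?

w0: p is T, □□q is T. ✓
w1: p is F, □□q is F. ✗
w2: p is T, □□q is F. ✗
w3: p is T, □□q is T. ✓
w4: p is T, □□q is T. ✓
w5: p is T, □□q is T. ✓
w6: p is T, □□q is T. ✓
w7: p is T, □□q is T. ✓
Satisfying worlds: {w0, w3, w4, w5, w6, w7}.
So p ∧ □□q fails at the other 2 worlds.

2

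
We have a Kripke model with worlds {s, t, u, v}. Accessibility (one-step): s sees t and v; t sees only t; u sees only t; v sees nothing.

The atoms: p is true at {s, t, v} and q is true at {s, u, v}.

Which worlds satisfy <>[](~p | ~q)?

{s, t, u}

s: successors {t, v}; [](~p | ~q) there: t:T, v:T. ✓
t: successors {t}; [](~p | ~q) there: t:T. ✓
u: successors {t}; [](~p | ~q) there: t:T. ✓
v: no successors, so <>[](~p | ~q) fails. ✗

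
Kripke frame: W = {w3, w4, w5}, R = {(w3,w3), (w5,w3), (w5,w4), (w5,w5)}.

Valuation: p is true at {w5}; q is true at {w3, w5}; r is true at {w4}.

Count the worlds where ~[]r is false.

w3: []r is F. ✓
w4: []r is T. ✗
w5: []r is F. ✓
Satisfying worlds: {w3, w5}.
So ~[]r fails at the other 1 world.

1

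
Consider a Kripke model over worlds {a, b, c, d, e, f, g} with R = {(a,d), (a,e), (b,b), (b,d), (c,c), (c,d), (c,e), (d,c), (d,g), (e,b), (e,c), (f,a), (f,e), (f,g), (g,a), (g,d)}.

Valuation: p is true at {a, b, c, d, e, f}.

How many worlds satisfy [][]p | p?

6

a: [][]p is F, p is T. ✓
b: [][]p is F, p is T. ✓
c: [][]p is F, p is T. ✓
d: [][]p is T, p is T. ✓
e: [][]p is T, p is T. ✓
f: [][]p is T, p is T. ✓
g: [][]p is F, p is F. ✗
Satisfying worlds: {a, b, c, d, e, f}.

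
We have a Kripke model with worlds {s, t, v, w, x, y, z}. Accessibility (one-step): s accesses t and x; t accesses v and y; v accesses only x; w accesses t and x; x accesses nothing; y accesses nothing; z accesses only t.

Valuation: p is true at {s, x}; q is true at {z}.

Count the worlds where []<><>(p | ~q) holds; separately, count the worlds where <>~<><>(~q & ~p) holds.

For []<><>(p | ~q):
s: successors {t, x}; <><>(p | ~q) there: t:T, x:F. ✗
t: successors {v, y}; <><>(p | ~q) there: v:F, y:F. ✗
v: successors {x}; <><>(p | ~q) there: x:F. ✗
w: successors {t, x}; <><>(p | ~q) there: t:T, x:F. ✗
x: no successors, so []<><>(p | ~q) holds vacuously. ✓
y: no successors, so []<><>(p | ~q) holds vacuously. ✓
z: successors {t}; <><>(p | ~q) there: t:T. ✓
— 3 worlds.
For <>~<><>(~q & ~p):
s: successors {t, x}; ~<><>(~q & ~p) there: t:T, x:T. ✓
t: successors {v, y}; ~<><>(~q & ~p) there: v:T, y:T. ✓
v: successors {x}; ~<><>(~q & ~p) there: x:T. ✓
w: successors {t, x}; ~<><>(~q & ~p) there: t:T, x:T. ✓
x: no successors, so <>~<><>(~q & ~p) fails. ✗
y: no successors, so <>~<><>(~q & ~p) fails. ✗
z: successors {t}; ~<><>(~q & ~p) there: t:T. ✓
— 5 worlds.

3 and 5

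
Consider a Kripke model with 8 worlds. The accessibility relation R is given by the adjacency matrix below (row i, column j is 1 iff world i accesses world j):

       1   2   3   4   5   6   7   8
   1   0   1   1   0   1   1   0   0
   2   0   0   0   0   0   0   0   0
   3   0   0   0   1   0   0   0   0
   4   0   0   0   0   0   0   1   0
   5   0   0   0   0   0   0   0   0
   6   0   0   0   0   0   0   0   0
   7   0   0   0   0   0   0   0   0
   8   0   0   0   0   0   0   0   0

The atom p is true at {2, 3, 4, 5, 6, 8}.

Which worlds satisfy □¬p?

1: successors {2, 3, 5, 6}; ¬p there: 2:F, 3:F, 5:F, 6:F. ✗
2: no successors, so □¬p holds vacuously. ✓
3: successors {4}; ¬p there: 4:F. ✗
4: successors {7}; ¬p there: 7:T. ✓
5: no successors, so □¬p holds vacuously. ✓
6: no successors, so □¬p holds vacuously. ✓
7: no successors, so □¬p holds vacuously. ✓
8: no successors, so □¬p holds vacuously. ✓

{2, 4, 5, 6, 7, 8}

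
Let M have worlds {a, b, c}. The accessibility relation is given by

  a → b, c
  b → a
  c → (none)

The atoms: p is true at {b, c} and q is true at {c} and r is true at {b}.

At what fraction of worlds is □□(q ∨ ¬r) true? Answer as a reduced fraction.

a: successors {b, c}; □(q ∨ ¬r) there: b:T, c:T. ✓
b: successors {a}; □(q ∨ ¬r) there: a:F. ✗
c: no successors, so □□(q ∨ ¬r) holds vacuously. ✓
That's 2 of 3 worlds, so 2/3.

2/3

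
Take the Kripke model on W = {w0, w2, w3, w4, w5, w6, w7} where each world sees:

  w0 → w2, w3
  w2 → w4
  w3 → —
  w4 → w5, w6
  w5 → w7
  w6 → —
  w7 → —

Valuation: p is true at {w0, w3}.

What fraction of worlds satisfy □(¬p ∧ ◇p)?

3/7

w0: successors {w2, w3}; ¬p ∧ ◇p there: w2:F, w3:F. ✗
w2: successors {w4}; ¬p ∧ ◇p there: w4:F. ✗
w3: no successors, so □(¬p ∧ ◇p) holds vacuously. ✓
w4: successors {w5, w6}; ¬p ∧ ◇p there: w5:F, w6:F. ✗
w5: successors {w7}; ¬p ∧ ◇p there: w7:F. ✗
w6: no successors, so □(¬p ∧ ◇p) holds vacuously. ✓
w7: no successors, so □(¬p ∧ ◇p) holds vacuously. ✓
That's 3 of 7 worlds, so 3/7.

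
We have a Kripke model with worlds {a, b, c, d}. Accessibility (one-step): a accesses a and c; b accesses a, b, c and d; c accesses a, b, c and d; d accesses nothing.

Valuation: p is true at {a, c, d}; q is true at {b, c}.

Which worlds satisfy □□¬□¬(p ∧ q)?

{d}

a: successors {a, c}; □¬□¬(p ∧ q) there: a:T, c:F. ✗
b: successors {a, b, c, d}; □¬□¬(p ∧ q) there: a:T, b:F, c:F, d:T. ✗
c: successors {a, b, c, d}; □¬□¬(p ∧ q) there: a:T, b:F, c:F, d:T. ✗
d: no successors, so □□¬□¬(p ∧ q) holds vacuously. ✓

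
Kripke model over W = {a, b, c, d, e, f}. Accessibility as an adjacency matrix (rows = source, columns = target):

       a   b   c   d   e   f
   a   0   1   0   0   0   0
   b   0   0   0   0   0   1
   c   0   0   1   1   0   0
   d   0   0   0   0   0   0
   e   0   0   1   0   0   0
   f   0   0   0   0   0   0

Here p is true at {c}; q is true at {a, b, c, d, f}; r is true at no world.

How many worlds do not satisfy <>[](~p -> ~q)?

a: successors {b}; [](~p -> ~q) there: b:F. ✗
b: successors {f}; [](~p -> ~q) there: f:T. ✓
c: successors {c, d}; [](~p -> ~q) there: c:F, d:T. ✓
d: no successors, so <>[](~p -> ~q) fails. ✗
e: successors {c}; [](~p -> ~q) there: c:F. ✗
f: no successors, so <>[](~p -> ~q) fails. ✗
Satisfying worlds: {b, c}.
So <>[](~p -> ~q) fails at the other 4 worlds.

4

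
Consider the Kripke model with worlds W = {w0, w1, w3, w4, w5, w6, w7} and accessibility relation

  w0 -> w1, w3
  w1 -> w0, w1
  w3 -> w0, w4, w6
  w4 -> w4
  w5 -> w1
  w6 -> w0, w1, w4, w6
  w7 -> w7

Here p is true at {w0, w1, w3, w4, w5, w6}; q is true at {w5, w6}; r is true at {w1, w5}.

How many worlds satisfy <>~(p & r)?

w0: successors {w1, w3}; ~(p & r) there: w1:F, w3:T. ✓
w1: successors {w0, w1}; ~(p & r) there: w0:T, w1:F. ✓
w3: successors {w0, w4, w6}; ~(p & r) there: w0:T, w4:T, w6:T. ✓
w4: successors {w4}; ~(p & r) there: w4:T. ✓
w5: successors {w1}; ~(p & r) there: w1:F. ✗
w6: successors {w0, w1, w4, w6}; ~(p & r) there: w0:T, w1:F, w4:T, w6:T. ✓
w7: successors {w7}; ~(p & r) there: w7:T. ✓
Satisfying worlds: {w0, w1, w3, w4, w6, w7}.

6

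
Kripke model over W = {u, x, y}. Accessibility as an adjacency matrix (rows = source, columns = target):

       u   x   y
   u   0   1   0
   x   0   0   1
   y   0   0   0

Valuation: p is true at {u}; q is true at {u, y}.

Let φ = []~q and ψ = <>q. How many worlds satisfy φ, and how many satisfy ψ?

For []~q:
u: successors {x}; ~q there: x:T. ✓
x: successors {y}; ~q there: y:F. ✗
y: no successors, so []~q holds vacuously. ✓
— 2 worlds.
For <>q:
u: successors {x}; q there: x:F. ✗
x: successors {y}; q there: y:T. ✓
y: no successors, so <>q fails. ✗
— 1 world.

2 and 1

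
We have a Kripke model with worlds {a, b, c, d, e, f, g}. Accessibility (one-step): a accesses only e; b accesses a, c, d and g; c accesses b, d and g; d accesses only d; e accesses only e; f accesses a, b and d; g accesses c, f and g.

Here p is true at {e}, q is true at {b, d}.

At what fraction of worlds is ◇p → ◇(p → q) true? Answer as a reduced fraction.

5/7

a: ◇p is T, ◇(p → q) is F. ✗
b: ◇p is F, ◇(p → q) is T. ✓
c: ◇p is F, ◇(p → q) is T. ✓
d: ◇p is F, ◇(p → q) is T. ✓
e: ◇p is T, ◇(p → q) is F. ✗
f: ◇p is F, ◇(p → q) is T. ✓
g: ◇p is F, ◇(p → q) is T. ✓
That's 5 of 7 worlds, so 5/7.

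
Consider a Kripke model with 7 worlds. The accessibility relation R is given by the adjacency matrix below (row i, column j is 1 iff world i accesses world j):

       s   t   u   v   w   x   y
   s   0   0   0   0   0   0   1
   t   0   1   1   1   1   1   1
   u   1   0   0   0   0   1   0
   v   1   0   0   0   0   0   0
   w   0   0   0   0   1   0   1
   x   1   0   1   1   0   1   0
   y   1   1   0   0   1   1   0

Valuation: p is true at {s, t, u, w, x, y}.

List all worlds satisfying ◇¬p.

{t, x}

s: successors {y}; ¬p there: y:F. ✗
t: successors {t, u, v, w, x, y}; ¬p there: t:F, u:F, v:T, w:F, x:F, y:F. ✓
u: successors {s, x}; ¬p there: s:F, x:F. ✗
v: successors {s}; ¬p there: s:F. ✗
w: successors {w, y}; ¬p there: w:F, y:F. ✗
x: successors {s, u, v, x}; ¬p there: s:F, u:F, v:T, x:F. ✓
y: successors {s, t, w, x}; ¬p there: s:F, t:F, w:F, x:F. ✗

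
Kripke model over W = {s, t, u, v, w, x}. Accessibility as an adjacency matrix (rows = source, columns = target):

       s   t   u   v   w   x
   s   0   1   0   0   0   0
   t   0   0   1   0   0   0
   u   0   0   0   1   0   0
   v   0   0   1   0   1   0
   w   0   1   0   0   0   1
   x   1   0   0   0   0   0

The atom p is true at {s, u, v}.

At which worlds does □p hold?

s: successors {t}; p there: t:F. ✗
t: successors {u}; p there: u:T. ✓
u: successors {v}; p there: v:T. ✓
v: successors {u, w}; p there: u:T, w:F. ✗
w: successors {t, x}; p there: t:F, x:F. ✗
x: successors {s}; p there: s:T. ✓

{t, u, x}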